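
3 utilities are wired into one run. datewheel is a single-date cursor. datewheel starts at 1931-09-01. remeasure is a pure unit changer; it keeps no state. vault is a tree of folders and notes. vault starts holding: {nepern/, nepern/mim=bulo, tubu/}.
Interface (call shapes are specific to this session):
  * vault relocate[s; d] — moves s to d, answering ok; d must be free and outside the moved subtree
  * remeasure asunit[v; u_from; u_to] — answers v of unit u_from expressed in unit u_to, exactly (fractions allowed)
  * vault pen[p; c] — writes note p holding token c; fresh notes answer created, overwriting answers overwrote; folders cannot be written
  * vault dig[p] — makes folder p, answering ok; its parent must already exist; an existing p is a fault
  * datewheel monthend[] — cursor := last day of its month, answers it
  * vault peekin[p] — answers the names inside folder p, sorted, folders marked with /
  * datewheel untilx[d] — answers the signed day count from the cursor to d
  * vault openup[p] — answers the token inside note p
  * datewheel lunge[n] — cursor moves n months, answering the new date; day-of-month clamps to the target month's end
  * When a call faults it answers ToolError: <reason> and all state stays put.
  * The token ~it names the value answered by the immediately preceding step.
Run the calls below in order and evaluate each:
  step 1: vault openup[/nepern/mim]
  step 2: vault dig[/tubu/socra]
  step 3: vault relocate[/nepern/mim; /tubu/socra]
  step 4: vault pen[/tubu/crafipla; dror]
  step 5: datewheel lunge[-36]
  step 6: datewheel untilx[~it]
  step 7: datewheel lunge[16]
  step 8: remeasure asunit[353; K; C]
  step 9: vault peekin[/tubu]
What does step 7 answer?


$ vault openup p→/nepern/mim
:: bulo
$ vault dig p→/tubu/socra
:: ok
$ vault relocate s→/nepern/mim d→/tubu/socra
:: ToolError: exists
$ vault pen p→/tubu/crafipla c→dror
:: created
$ datewheel lunge n→-36
:: 1928-09-01
$ datewheel untilx d→~it
:: 0
$ datewheel lunge n→16
:: 1930-01-01
$ remeasure asunit v→353 u_from→K u_to→C
:: 1597/20
$ vault peekin p→/tubu
:: [crafipla, socra/]

Answer: 1930-01-01


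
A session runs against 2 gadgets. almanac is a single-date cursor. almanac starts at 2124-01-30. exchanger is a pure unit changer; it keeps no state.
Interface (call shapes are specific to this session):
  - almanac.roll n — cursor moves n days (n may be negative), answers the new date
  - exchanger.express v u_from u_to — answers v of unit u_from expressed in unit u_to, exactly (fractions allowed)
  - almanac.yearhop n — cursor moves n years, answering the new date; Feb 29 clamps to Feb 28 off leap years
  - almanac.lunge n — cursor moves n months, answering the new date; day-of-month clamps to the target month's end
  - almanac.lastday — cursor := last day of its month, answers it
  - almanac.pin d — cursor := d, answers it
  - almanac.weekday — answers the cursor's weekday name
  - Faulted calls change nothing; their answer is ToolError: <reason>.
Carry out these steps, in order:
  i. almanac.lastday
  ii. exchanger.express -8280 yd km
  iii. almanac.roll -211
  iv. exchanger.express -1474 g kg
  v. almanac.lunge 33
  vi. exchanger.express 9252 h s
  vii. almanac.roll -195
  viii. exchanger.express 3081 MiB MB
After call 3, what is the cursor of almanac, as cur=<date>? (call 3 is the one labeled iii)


-- lastday() => 2124-01-31
-- express(v→-8280, u_from→yd, u_to→km) => -236601/31250
-- roll(n→-211) => 2123-07-04
-- express(v→-1474, u_from→g, u_to→kg) => -737/500
-- lunge(n→33) => 2126-04-04
-- express(v→9252, u_from→h, u_to→s) => 33307200
-- roll(n→-195) => 2125-09-21
-- express(v→3081, u_from→MiB, u_to→MB) => 50479104/15625

Answer: cur=2123-07-04


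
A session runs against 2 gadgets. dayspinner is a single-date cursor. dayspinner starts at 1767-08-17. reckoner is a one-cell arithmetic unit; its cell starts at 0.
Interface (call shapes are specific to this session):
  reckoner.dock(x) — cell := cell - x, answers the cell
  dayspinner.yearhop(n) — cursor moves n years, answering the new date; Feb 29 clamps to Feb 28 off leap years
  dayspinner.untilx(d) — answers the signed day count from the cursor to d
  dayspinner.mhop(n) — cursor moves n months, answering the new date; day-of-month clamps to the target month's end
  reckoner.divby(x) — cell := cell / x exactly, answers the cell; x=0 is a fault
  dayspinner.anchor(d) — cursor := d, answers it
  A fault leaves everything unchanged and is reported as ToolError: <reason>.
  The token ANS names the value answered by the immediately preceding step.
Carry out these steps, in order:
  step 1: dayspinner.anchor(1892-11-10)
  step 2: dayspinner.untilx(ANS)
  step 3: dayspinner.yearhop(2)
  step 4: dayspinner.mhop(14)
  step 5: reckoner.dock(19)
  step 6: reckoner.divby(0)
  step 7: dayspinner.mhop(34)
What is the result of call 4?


Answer: 1896-01-10

Derivation:
-> anchor(d→1892-11-10)
<- 1892-11-10
-> untilx(d→ANS)
<- 0
-> yearhop(n→2)
<- 1894-11-10
-> mhop(n→14)
<- 1896-01-10
-> dock(x→19)
<- -19
-> divby(x→0)
<- ToolError: division by zero
-> mhop(n→34)
<- 1898-11-10


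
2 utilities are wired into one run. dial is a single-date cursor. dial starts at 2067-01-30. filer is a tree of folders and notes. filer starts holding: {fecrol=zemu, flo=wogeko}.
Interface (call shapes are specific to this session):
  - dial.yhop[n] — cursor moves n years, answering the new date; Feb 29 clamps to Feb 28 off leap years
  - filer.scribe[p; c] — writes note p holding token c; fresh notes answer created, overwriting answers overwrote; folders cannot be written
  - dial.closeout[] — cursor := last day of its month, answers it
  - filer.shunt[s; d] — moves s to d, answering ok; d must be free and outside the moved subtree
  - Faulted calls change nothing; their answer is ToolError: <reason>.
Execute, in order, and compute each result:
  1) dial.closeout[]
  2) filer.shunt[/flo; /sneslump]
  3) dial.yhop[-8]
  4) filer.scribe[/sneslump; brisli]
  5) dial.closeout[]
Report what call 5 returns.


// 1. dial.closeout() => 2067-01-31
// 2. filer.shunt(s→/flo, d→/sneslump) => ok
// 3. dial.yhop(n→-8) => 2059-01-31
// 4. filer.scribe(p→/sneslump, c→brisli) => overwrote
// 5. dial.closeout() => 2059-01-31

Answer: 2059-01-31


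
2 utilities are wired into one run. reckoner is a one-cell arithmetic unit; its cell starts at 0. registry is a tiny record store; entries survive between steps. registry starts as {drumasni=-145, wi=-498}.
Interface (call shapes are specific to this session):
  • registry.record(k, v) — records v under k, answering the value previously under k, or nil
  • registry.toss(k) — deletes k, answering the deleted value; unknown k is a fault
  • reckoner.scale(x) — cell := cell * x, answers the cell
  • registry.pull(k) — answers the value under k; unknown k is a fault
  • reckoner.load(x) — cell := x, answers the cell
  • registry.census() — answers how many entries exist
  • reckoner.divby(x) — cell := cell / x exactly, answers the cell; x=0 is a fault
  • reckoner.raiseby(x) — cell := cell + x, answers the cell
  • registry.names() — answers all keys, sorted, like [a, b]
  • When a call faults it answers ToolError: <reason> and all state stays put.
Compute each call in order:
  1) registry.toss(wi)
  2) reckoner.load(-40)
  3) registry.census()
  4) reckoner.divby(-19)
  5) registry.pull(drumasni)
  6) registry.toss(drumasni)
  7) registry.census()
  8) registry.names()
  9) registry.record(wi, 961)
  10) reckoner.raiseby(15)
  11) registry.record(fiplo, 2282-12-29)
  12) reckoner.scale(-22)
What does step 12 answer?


Answer: -7150/19

Derivation:
·→ toss(k='wi')
·← -498
·→ load(x='-40')
·← -40
·→ census()
·← 1
·→ divby(x='-19')
·← 40/19
·→ pull(k='drumasni')
·← -145
·→ toss(k='drumasni')
·← -145
·→ census()
·← 0
·→ names()
·← []
·→ record(k='wi', v='961')
·← nil
·→ raiseby(x='15')
·← 325/19
·→ record(k='fiplo', v='2282-12-29')
·← nil
·→ scale(x='-22')
·← -7150/19


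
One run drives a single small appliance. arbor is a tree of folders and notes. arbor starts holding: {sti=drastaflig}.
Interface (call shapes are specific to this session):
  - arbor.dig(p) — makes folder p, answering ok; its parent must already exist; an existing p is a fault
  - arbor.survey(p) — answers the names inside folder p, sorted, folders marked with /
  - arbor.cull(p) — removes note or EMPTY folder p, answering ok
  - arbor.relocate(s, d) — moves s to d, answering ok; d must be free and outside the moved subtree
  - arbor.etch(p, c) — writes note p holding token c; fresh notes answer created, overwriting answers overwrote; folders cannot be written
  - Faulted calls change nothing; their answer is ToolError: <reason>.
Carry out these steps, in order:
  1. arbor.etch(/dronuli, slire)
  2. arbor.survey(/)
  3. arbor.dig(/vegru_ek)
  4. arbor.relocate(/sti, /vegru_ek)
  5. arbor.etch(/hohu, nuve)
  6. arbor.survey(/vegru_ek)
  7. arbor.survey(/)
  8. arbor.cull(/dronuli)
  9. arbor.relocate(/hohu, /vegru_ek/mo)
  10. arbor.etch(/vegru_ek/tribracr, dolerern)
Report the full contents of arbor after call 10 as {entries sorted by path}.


>>> arbor.etch p: /dronuli c: slire
[out] created
>>> arbor.survey p: /
[out] [dronuli, sti]
>>> arbor.dig p: /vegru_ek
[out] ok
>>> arbor.relocate s: /sti d: /vegru_ek
[out] ToolError: exists
>>> arbor.etch p: /hohu c: nuve
[out] created
>>> arbor.survey p: /vegru_ek
[out] []
>>> arbor.survey p: /
[out] [dronuli, hohu, sti, vegru_ek/]
>>> arbor.cull p: /dronuli
[out] ok
>>> arbor.relocate s: /hohu d: /vegru_ek/mo
[out] ok
>>> arbor.etch p: /vegru_ek/tribracr c: dolerern
[out] created

Answer: {sti=drastaflig, vegru_ek/, vegru_ek/mo=nuve, vegru_ek/tribracr=dolerern}


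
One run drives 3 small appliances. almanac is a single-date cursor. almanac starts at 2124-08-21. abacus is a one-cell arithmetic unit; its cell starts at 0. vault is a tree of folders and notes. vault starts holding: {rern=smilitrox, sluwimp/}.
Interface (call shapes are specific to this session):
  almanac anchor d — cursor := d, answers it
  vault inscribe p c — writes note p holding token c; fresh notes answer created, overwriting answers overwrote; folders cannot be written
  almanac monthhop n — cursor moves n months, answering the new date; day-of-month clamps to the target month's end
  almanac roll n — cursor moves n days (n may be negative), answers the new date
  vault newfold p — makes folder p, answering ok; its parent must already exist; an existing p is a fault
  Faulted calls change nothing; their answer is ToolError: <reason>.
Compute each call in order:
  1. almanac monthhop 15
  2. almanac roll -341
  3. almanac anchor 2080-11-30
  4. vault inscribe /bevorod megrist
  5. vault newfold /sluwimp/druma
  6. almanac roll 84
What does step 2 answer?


Answer: 2124-12-15

Derivation:
Now I run almanac monthhop(n='15'), which returns 2125-11-21.
Then almanac roll(n='-341'), which returns 2124-12-15.
I use almanac anchor(d='2080-11-30'), and see 2080-11-30.
Calling vault inscribe(p='/bevorod', c='megrist'), and see created.
I try vault newfold(p='/sluwimp/druma'), — result: ok.
I invoke almanac roll(n='84'), and get 2081-02-22.


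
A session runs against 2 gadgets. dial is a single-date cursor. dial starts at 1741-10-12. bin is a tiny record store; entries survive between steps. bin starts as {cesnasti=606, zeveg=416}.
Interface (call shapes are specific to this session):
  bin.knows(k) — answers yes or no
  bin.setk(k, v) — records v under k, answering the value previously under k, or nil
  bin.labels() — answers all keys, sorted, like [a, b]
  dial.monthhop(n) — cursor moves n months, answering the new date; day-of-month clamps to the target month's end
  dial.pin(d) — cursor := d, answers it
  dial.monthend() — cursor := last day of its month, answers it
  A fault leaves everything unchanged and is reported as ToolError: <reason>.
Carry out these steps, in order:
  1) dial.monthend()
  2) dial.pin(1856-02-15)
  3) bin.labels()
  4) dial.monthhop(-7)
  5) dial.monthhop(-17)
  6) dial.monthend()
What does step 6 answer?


Answer: 1854-02-28

Derivation:
// dial.monthend() == 1741-10-31
// dial.pin(d→1856-02-15) == 1856-02-15
// bin.labels() == [cesnasti, zeveg]
// dial.monthhop(n→-7) == 1855-07-15
// dial.monthhop(n→-17) == 1854-02-15
// dial.monthend() == 1854-02-28


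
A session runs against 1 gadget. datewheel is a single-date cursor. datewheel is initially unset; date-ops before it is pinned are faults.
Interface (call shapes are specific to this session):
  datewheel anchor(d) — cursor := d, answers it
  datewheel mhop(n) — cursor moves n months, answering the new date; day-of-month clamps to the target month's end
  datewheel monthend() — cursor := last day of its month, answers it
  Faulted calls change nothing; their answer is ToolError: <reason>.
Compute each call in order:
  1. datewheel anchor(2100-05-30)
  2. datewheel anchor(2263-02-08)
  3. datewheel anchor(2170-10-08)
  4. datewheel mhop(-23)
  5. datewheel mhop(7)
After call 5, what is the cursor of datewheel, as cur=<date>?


! datewheel anchor(2100-05-30) => 2100-05-30
! datewheel anchor(2263-02-08) => 2263-02-08
! datewheel anchor(2170-10-08) => 2170-10-08
! datewheel mhop(-23) => 2168-11-08
! datewheel mhop(7) => 2169-06-08

Answer: cur=2169-06-08


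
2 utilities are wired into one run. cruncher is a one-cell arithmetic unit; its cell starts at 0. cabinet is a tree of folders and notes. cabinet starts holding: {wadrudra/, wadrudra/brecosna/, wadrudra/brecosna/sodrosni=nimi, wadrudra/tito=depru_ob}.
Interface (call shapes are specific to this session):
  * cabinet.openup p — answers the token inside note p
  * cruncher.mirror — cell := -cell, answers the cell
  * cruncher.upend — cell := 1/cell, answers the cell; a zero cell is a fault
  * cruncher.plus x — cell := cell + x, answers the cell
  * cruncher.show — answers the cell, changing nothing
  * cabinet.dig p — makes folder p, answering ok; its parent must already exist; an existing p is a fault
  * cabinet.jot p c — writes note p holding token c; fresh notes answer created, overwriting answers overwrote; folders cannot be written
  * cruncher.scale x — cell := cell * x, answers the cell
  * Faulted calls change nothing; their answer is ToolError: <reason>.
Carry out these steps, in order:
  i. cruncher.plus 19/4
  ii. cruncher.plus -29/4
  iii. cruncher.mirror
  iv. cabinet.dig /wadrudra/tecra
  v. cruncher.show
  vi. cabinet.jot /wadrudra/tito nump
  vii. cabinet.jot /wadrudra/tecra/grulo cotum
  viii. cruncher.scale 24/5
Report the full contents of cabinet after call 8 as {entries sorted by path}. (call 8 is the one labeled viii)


[in] cruncher.plus x→19/4
[out] 19/4
[in] cruncher.plus x→-29/4
[out] -5/2
[in] cruncher.mirror
[out] 5/2
[in] cabinet.dig p→/wadrudra/tecra
[out] ok
[in] cruncher.show
[out] 5/2
[in] cabinet.jot p→/wadrudra/tito c→nump
[out] overwrote
[in] cabinet.jot p→/wadrudra/tecra/grulo c→cotum
[out] created
[in] cruncher.scale x→24/5
[out] 12

Answer: {wadrudra/, wadrudra/brecosna/, wadrudra/brecosna/sodrosni=nimi, wadrudra/tecra/, wadrudra/tecra/grulo=cotum, wadrudra/tito=nump}


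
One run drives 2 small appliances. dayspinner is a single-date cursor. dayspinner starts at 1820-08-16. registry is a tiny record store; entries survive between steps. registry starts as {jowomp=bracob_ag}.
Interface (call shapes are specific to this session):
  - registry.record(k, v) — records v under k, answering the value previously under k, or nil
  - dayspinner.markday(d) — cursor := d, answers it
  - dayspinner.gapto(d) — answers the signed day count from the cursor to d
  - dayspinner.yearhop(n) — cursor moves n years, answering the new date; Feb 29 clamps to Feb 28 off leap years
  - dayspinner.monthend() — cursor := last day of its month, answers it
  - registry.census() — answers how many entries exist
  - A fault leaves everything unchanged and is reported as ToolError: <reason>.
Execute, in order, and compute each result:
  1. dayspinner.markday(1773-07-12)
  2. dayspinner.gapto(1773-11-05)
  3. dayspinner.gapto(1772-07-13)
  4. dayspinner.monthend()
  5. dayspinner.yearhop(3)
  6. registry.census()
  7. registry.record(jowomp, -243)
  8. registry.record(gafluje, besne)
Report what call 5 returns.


$ dayspinner.markday d→1773-07-12
[out] 1773-07-12
$ dayspinner.gapto d→1773-11-05
[out] 116
$ dayspinner.gapto d→1772-07-13
[out] -364
$ dayspinner.monthend
[out] 1773-07-31
$ dayspinner.yearhop n→3
[out] 1776-07-31
$ registry.census
[out] 1
$ registry.record k→jowomp v→-243
[out] bracob_ag
$ registry.record k→gafluje v→besne
[out] nil

Answer: 1776-07-31


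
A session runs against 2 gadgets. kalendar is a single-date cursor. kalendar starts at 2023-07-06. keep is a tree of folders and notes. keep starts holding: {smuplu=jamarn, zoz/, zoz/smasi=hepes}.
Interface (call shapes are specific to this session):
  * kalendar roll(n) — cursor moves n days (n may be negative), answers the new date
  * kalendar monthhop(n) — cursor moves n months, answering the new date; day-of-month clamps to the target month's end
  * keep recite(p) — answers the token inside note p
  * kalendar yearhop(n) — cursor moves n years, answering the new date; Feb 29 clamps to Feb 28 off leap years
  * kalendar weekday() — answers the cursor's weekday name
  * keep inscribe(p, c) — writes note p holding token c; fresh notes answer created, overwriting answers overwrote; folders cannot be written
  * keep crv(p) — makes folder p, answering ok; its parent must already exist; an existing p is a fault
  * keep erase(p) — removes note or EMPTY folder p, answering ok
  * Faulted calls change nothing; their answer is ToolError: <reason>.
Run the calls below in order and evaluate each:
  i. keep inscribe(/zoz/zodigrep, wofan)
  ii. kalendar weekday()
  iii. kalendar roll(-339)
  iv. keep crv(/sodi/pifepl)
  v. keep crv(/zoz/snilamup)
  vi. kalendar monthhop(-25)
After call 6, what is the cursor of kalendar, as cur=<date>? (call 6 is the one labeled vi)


-> keep inscribe(p='/zoz/zodigrep', c='wofan')
<- created
-> kalendar weekday()
<- Thursday
-> kalendar roll(n='-339')
<- 2022-08-01
-> keep crv(p='/sodi/pifepl')
<- ToolError: no parent
-> keep crv(p='/zoz/snilamup')
<- ok
-> kalendar monthhop(n='-25')
<- 2020-07-01

Answer: cur=2020-07-01


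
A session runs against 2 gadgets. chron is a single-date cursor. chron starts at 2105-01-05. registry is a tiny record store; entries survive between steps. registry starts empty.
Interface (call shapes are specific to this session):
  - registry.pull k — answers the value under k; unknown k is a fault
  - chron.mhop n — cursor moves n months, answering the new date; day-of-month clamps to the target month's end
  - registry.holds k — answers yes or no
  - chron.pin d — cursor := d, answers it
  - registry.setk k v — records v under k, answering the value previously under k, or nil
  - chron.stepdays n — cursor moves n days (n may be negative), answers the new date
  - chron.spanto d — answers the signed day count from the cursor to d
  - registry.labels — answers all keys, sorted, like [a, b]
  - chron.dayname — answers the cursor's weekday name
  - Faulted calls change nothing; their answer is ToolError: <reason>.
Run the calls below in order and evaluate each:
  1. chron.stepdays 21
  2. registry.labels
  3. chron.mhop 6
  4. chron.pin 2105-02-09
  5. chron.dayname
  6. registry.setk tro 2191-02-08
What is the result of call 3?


Answer: 2105-07-26

Derivation:
Using chron.stepdays(n→21), which returns 2105-01-26.
I try registry.labels(), and see [].
I run chron.mhop(n→6): 2105-07-26.
I use chron.pin(d→2105-02-09), → 2105-02-09.
Invoking chron.dayname(), yielding Monday.
I call registry.setk(k→tro, v→2191-02-08), — result: nil.


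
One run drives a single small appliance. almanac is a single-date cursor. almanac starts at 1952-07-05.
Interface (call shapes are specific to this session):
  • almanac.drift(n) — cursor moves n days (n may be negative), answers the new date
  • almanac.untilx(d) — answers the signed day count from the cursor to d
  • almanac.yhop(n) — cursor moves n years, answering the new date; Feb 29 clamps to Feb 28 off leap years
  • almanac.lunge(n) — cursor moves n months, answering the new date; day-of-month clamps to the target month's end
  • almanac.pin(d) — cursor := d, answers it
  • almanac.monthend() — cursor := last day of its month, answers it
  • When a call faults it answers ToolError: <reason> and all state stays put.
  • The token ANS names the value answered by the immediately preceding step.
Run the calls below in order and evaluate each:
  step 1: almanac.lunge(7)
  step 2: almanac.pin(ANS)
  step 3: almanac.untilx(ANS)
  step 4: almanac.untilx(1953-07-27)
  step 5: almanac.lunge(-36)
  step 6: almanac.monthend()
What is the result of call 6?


Answer: 1950-02-28

Derivation:
$ almanac.lunge n→7
[out] 1953-02-05
$ almanac.pin d→ANS
[out] 1953-02-05
$ almanac.untilx d→ANS
[out] 0
$ almanac.untilx d→1953-07-27
[out] 172
$ almanac.lunge n→-36
[out] 1950-02-05
$ almanac.monthend
[out] 1950-02-28


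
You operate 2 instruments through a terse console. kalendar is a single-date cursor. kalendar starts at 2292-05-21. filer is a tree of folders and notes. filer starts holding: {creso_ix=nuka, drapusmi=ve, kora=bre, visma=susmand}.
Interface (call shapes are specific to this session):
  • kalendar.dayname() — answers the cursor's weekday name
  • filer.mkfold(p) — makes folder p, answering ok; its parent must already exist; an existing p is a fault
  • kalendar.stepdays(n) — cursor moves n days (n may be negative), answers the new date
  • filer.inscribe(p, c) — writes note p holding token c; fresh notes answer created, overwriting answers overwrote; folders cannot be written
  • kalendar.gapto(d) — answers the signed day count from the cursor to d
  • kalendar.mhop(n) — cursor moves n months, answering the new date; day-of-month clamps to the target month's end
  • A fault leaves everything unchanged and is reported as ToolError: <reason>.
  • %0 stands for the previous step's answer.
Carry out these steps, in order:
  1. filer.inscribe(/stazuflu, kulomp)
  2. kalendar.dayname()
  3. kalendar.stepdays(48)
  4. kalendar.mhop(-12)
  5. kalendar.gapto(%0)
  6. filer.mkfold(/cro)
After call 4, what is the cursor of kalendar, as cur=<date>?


;; 1. filer.inscribe(p: /stazuflu, c: kulomp) ~> created
;; 2. kalendar.dayname() ~> Saturday
;; 3. kalendar.stepdays(n: 48) ~> 2292-07-08
;; 4. kalendar.mhop(n: -12) ~> 2291-07-08
;; 5. kalendar.gapto(d: %0) ~> 0
;; 6. filer.mkfold(p: /cro) ~> ok

Answer: cur=2291-07-08


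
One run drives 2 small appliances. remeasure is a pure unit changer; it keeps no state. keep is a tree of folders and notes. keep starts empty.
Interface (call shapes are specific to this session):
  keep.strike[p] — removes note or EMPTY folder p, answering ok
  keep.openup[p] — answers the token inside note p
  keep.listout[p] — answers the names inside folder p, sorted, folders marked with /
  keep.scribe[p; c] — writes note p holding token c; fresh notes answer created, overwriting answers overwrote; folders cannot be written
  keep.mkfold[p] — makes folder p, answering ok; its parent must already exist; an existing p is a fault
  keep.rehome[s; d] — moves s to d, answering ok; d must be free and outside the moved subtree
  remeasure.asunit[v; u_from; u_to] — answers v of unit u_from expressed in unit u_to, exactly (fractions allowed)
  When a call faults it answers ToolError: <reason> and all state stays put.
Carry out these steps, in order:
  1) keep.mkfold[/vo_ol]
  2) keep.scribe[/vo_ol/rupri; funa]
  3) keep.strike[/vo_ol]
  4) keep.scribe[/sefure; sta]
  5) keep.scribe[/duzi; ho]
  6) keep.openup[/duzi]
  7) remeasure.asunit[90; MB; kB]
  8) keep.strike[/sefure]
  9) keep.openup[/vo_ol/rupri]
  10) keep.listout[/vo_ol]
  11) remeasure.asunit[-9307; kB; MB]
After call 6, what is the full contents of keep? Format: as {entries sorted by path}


[in] keep.mkfold p='/vo_ol'
:: ok
[in] keep.scribe p='/vo_ol/rupri' c='funa'
:: created
[in] keep.strike p='/vo_ol'
:: ToolError: not empty
[in] keep.scribe p='/sefure' c='sta'
:: created
[in] keep.scribe p='/duzi' c='ho'
:: created
[in] keep.openup p='/duzi'
:: ho
[in] remeasure.asunit v='90' u_from='MB' u_to='kB'
:: 90000
[in] keep.strike p='/sefure'
:: ok
[in] keep.openup p='/vo_ol/rupri'
:: funa
[in] keep.listout p='/vo_ol'
:: [rupri]
[in] remeasure.asunit v='-9307' u_from='kB' u_to='MB'
:: -9307/1000

Answer: {duzi=ho, sefure=sta, vo_ol/, vo_ol/rupri=funa}


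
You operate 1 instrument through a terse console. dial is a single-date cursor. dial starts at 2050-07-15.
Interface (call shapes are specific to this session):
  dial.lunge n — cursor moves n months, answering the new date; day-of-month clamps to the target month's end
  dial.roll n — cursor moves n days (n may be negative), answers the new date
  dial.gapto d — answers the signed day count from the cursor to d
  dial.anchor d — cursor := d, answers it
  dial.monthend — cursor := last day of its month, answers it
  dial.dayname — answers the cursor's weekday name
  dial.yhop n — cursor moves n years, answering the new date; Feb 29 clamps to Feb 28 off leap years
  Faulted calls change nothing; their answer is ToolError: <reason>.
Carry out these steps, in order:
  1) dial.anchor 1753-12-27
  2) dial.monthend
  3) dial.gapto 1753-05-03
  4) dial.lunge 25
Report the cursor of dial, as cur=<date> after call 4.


Answer: cur=1756-01-31

Derivation:
I use dial.anchor passing 1753-12-27, and see 1753-12-27.
Invoking dial.monthend: 1753-12-31.
Then dial.gapto passing 1753-05-03, and get -242.
Then dial.lunge passing 25, yielding 1756-01-31.


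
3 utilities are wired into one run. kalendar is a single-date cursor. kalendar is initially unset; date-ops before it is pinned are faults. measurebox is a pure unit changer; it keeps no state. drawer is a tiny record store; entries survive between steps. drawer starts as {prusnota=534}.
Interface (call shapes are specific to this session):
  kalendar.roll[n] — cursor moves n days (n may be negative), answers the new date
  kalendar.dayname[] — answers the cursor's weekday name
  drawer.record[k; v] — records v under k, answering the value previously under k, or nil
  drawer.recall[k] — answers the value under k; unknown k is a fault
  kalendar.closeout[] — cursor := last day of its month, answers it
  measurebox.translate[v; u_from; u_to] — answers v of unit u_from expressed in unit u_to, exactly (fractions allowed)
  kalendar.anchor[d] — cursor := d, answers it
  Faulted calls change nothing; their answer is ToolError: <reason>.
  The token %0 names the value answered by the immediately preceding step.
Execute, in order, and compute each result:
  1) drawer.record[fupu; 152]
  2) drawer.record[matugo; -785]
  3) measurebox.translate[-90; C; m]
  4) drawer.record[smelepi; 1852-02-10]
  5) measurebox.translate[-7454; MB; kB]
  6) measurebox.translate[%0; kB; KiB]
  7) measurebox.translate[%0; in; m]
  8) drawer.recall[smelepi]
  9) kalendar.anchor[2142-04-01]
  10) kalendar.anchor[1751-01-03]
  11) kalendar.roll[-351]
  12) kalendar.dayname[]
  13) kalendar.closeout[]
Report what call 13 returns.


·→ drawer.record(k→fupu, v→152)
·← nil
·→ drawer.record(k→matugo, v→-785)
·← nil
·→ measurebox.translate(v→-90, u_from→C, u_to→m)
·← ToolError: incompatible units
·→ drawer.record(k→smelepi, v→1852-02-10)
·← nil
·→ measurebox.translate(v→-7454, u_from→MB, u_to→kB)
·← -7454000
·→ measurebox.translate(v→%0, u_from→kB, u_to→KiB)
·← -58234375/8
·→ measurebox.translate(v→%0, u_from→in, u_to→m)
·← -11833225/64
·→ drawer.recall(k→smelepi)
·← 1852-02-10
·→ kalendar.anchor(d→2142-04-01)
·← 2142-04-01
·→ kalendar.anchor(d→1751-01-03)
·← 1751-01-03
·→ kalendar.roll(n→-351)
·← 1750-01-17
·→ kalendar.dayname()
·← Saturday
·→ kalendar.closeout()
·← 1750-01-31

Answer: 1750-01-31


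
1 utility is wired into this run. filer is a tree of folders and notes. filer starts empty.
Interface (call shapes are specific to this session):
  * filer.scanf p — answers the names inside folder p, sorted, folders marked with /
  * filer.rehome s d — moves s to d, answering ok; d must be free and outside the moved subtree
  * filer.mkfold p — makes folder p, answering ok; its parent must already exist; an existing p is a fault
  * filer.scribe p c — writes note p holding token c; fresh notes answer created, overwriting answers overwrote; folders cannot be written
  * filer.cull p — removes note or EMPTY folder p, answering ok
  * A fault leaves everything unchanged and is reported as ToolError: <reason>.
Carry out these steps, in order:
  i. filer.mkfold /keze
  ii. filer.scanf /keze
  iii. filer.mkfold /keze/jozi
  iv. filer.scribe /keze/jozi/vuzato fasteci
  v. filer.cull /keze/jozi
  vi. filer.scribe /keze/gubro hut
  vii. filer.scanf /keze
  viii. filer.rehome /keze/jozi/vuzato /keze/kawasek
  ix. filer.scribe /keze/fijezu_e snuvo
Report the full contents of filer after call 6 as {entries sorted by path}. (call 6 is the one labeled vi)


Answer: {keze/, keze/gubro=hut, keze/jozi/, keze/jozi/vuzato=fasteci}

Derivation:
# filer.mkfold(/keze) ~> ok
# filer.scanf(/keze) ~> []
# filer.mkfold(/keze/jozi) ~> ok
# filer.scribe(/keze/jozi/vuzato, fasteci) ~> created
# filer.cull(/keze/jozi) ~> ToolError: not empty
# filer.scribe(/keze/gubro, hut) ~> created
# filer.scanf(/keze) ~> [gubro, jozi/]
# filer.rehome(/keze/jozi/vuzato, /keze/kawasek) ~> ok
# filer.scribe(/keze/fijezu_e, snuvo) ~> created


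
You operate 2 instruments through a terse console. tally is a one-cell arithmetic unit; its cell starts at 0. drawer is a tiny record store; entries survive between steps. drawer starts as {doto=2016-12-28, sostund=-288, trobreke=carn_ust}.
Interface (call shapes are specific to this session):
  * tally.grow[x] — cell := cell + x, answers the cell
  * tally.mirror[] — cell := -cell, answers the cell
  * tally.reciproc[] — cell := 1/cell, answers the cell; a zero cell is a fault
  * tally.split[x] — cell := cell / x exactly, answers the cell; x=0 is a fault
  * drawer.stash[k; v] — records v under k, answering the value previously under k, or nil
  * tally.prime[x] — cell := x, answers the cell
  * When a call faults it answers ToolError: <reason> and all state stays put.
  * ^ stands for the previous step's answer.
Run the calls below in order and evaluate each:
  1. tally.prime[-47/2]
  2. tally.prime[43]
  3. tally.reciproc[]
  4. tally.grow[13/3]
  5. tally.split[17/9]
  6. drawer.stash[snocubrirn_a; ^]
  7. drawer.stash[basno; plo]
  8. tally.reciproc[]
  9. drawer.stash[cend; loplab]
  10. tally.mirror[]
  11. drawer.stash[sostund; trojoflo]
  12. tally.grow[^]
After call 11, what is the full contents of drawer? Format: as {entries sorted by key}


# 1. tally.prime(x=-47/2) ~> -47/2
# 2. tally.prime(x=43) ~> 43
# 3. tally.reciproc() ~> 1/43
# 4. tally.grow(x=13/3) ~> 562/129
# 5. tally.split(x=17/9) ~> 1686/731
# 6. drawer.stash(k=snocubrirn_a, v=^) ~> nil
# 7. drawer.stash(k=basno, v=plo) ~> nil
# 8. tally.reciproc() ~> 731/1686
# 9. drawer.stash(k=cend, v=loplab) ~> nil
# 10. tally.mirror() ~> -731/1686
# 11. drawer.stash(k=sostund, v=trojoflo) ~> -288
# 12. tally.grow(x=^) ~> -486299/1686

Answer: {basno=plo, cend=loplab, doto=2016-12-28, snocubrirn_a=1686/731, sostund=trojoflo, trobreke=carn_ust}


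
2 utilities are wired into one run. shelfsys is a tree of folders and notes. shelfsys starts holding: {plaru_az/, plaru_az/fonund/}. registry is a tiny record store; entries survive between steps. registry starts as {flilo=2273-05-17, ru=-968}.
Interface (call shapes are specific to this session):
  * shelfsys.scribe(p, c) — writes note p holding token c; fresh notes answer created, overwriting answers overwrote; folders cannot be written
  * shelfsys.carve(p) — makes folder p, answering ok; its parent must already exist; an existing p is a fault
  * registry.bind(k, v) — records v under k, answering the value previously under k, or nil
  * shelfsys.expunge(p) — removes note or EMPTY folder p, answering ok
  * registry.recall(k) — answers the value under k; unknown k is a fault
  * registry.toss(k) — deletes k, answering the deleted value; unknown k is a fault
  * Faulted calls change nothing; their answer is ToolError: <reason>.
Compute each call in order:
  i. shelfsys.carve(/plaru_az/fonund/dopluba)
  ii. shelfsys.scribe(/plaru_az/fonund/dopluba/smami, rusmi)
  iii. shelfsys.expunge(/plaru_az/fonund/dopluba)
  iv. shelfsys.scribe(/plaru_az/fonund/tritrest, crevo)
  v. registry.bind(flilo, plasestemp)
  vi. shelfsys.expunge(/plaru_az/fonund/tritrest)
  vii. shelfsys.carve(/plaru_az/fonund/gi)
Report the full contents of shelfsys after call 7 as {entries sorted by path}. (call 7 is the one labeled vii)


Answer: {plaru_az/, plaru_az/fonund/, plaru_az/fonund/dopluba/, plaru_az/fonund/dopluba/smami=rusmi, plaru_az/fonund/gi/}

Derivation:
! shelfsys.carve(p='/plaru_az/fonund/dopluba') => ok
! shelfsys.scribe(p='/plaru_az/fonund/dopluba/smami', c='rusmi') => created
! shelfsys.expunge(p='/plaru_az/fonund/dopluba') => ToolError: not empty
! shelfsys.scribe(p='/plaru_az/fonund/tritrest', c='crevo') => created
! registry.bind(k='flilo', v='plasestemp') => 2273-05-17
! shelfsys.expunge(p='/plaru_az/fonund/tritrest') => ok
! shelfsys.carve(p='/plaru_az/fonund/gi') => ok


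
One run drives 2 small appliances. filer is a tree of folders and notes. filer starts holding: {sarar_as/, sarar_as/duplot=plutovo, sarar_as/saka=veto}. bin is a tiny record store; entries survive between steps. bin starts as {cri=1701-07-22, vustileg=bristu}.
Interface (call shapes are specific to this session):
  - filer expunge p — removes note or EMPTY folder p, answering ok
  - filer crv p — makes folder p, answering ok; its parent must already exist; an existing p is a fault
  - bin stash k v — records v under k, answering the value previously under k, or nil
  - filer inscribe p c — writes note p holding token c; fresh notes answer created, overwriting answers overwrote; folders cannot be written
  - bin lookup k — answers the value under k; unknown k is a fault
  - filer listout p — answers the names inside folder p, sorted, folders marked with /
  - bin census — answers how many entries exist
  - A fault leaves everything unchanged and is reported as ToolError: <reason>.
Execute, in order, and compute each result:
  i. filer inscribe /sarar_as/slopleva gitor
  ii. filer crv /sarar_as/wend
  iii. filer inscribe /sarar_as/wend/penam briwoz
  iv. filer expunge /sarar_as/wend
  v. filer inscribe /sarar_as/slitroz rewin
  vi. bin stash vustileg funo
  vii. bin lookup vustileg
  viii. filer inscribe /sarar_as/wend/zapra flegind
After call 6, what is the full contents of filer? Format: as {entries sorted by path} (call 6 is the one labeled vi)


Then filer inscribe on /sarar_as/slopleva, gitor, and see created.
Invoking filer crv on /sarar_as/wend, yielding ok.
I use filer inscribe on /sarar_as/wend/penam, briwoz: created.
Then filer expunge on /sarar_as/wend, and see ToolError: not empty.
I use filer inscribe on /sarar_as/slitroz, rewin, and see created.
Calling bin stash on vustileg, funo, and observe bristu.
I call bin lookup on vustileg, — result: funo.
Using filer inscribe on /sarar_as/wend/zapra, flegind, and observe created.

Answer: {sarar_as/, sarar_as/duplot=plutovo, sarar_as/saka=veto, sarar_as/slitroz=rewin, sarar_as/slopleva=gitor, sarar_as/wend/, sarar_as/wend/penam=briwoz}


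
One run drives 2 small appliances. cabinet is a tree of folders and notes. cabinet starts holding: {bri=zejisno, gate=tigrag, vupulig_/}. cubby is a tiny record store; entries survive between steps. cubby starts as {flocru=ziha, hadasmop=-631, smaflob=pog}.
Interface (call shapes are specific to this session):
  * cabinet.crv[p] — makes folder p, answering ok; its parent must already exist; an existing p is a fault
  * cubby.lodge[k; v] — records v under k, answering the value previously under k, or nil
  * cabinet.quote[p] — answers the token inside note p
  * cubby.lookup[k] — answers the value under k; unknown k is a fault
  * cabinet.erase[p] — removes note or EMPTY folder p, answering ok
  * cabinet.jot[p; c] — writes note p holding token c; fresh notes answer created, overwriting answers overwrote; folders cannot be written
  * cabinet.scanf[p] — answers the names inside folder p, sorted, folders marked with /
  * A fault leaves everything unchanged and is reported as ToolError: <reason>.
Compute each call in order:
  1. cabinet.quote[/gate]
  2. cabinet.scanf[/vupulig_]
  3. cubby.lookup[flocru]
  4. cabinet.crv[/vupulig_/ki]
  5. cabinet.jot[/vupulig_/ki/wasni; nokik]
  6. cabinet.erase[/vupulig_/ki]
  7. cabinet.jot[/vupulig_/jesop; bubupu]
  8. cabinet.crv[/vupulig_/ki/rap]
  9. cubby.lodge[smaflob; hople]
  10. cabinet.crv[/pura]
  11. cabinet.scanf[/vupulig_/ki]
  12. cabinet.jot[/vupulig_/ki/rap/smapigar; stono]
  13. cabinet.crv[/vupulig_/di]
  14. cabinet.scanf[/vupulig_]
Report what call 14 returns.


% cabinet.quote(/gate) => tigrag
% cabinet.scanf(/vupulig_) => []
% cubby.lookup(flocru) => ziha
% cabinet.crv(/vupulig_/ki) => ok
% cabinet.jot(/vupulig_/ki/wasni, nokik) => created
% cabinet.erase(/vupulig_/ki) => ToolError: not empty
% cabinet.jot(/vupulig_/jesop, bubupu) => created
% cabinet.crv(/vupulig_/ki/rap) => ok
% cubby.lodge(smaflob, hople) => pog
% cabinet.crv(/pura) => ok
% cabinet.scanf(/vupulig_/ki) => [rap/, wasni]
% cabinet.jot(/vupulig_/ki/rap/smapigar, stono) => created
% cabinet.crv(/vupulig_/di) => ok
% cabinet.scanf(/vupulig_) => [di/, jesop, ki/]

Answer: [di/, jesop, ki/]


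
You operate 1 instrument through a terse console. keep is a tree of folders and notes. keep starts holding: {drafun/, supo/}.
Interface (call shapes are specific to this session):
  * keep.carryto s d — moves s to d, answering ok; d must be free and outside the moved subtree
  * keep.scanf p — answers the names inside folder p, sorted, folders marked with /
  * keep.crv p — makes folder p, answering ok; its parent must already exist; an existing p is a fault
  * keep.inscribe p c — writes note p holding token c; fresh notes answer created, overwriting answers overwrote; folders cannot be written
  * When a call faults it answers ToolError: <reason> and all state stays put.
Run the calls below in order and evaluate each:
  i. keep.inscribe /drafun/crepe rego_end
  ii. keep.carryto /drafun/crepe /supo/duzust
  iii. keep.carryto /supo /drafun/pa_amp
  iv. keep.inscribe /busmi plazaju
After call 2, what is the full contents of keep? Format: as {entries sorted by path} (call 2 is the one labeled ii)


! inscribe(p→/drafun/crepe, c→rego_end) ~> created
! carryto(s→/drafun/crepe, d→/supo/duzust) ~> ok
! carryto(s→/supo, d→/drafun/pa_amp) ~> ok
! inscribe(p→/busmi, c→plazaju) ~> created

Answer: {drafun/, supo/, supo/duzust=rego_end}


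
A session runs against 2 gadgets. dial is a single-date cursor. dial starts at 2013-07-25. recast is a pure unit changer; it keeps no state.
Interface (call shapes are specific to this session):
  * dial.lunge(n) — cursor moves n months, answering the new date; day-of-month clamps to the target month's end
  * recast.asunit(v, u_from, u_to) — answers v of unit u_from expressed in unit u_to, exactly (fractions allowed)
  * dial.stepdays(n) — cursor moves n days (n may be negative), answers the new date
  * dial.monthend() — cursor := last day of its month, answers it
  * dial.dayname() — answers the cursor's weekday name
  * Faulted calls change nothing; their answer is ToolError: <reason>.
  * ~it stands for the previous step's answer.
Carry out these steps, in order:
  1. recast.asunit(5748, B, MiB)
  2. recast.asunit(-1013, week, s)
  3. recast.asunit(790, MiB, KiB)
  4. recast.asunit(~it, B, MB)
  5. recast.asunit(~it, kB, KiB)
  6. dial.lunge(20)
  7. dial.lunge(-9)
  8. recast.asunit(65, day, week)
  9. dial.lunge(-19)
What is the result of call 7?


~$ recast.asunit v=5748 u_from=B u_to=MiB
  1437/262144
~$ recast.asunit v=-1013 u_from=week u_to=s
  -612662400
~$ recast.asunit v=790 u_from=MiB u_to=KiB
  808960
~$ recast.asunit v=~it u_from=B u_to=MB
  2528/3125
~$ recast.asunit v=~it u_from=kB u_to=KiB
  79/100
~$ dial.lunge n=20
  2015-03-25
~$ dial.lunge n=-9
  2014-06-25
~$ recast.asunit v=65 u_from=day u_to=week
  65/7
~$ dial.lunge n=-19
  2012-11-25

Answer: 2014-06-25
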